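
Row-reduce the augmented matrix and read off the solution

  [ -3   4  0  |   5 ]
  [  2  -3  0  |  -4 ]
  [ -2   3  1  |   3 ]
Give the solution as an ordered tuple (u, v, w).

(1, 2, -1)

r1 := -1/3·r1
  [  1  -4/3  0  |  -5/3 ]
  [  2    -3  0  |    -4 ]
  [ -2     3  1  |     3 ]
r2 := r2 − 2·r1
  [  1  -4/3  0  |  -5/3 ]
  [  0  -1/3  0  |  -2/3 ]
  [ -2     3  1  |     3 ]
r3 := r3 + 2·r1
  [ 1  -4/3  0  |  -5/3 ]
  [ 0  -1/3  0  |  -2/3 ]
  [ 0   1/3  1  |  -1/3 ]
r2 := -3·r2
  [ 1  -4/3  0  |  -5/3 ]
  [ 0     1  0  |     2 ]
  [ 0   1/3  1  |  -1/3 ]
r3 := r3 − 1/3·r2
  [ 1  -4/3  0  |  -5/3 ]
  [ 0     1  0  |     2 ]
  [ 0     0  1  |    -1 ]
r1 := r1 + 4/3·r2
  [ 1  0  0  |   1 ]
  [ 0  1  0  |   2 ]
  [ 0  0  1  |  -1 ]
Reading off the last column: u = 1, v = 2, w = -1.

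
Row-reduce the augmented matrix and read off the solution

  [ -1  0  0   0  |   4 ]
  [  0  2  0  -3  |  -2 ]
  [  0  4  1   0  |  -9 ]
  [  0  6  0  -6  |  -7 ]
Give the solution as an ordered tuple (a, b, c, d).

(-4, -3/2, -3, -1/3)

R1 -> -1·R1
  [ 1  0  0   0  |  -4 ]
  [ 0  2  0  -3  |  -2 ]
  [ 0  4  1   0  |  -9 ]
  [ 0  6  0  -6  |  -7 ]
R2 -> 1/2·R2
  [ 1  0  0     0  |  -4 ]
  [ 0  1  0  -3/2  |  -1 ]
  [ 0  4  1     0  |  -9 ]
  [ 0  6  0    -6  |  -7 ]
R3 -> R3 − 4·R2
  [ 1  0  0     0  |  -4 ]
  [ 0  1  0  -3/2  |  -1 ]
  [ 0  0  1     6  |  -5 ]
  [ 0  6  0    -6  |  -7 ]
R4 -> R4 − 6·R2
  [ 1  0  0     0  |  -4 ]
  [ 0  1  0  -3/2  |  -1 ]
  [ 0  0  1     6  |  -5 ]
  [ 0  0  0     3  |  -1 ]
R4 -> 1/3·R4
  [ 1  0  0     0  |    -4 ]
  [ 0  1  0  -3/2  |    -1 ]
  [ 0  0  1     6  |    -5 ]
  [ 0  0  0     1  |  -1/3 ]
R3 -> R3 − 6·R4
  [ 1  0  0     0  |    -4 ]
  [ 0  1  0  -3/2  |    -1 ]
  [ 0  0  1     0  |    -3 ]
  [ 0  0  0     1  |  -1/3 ]
R2 -> R2 + 3/2·R4
  [ 1  0  0  0  |    -4 ]
  [ 0  1  0  0  |  -3/2 ]
  [ 0  0  1  0  |    -3 ]
  [ 0  0  0  1  |  -1/3 ]
Reading off the last column: a = -4, b = -3/2, c = -3, d = -1/3.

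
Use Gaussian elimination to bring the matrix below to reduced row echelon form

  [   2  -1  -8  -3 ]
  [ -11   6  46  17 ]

R1 := 1/2·R1
  [   1  -1/2  -4  -3/2 ]
  [ -11     6  46    17 ]
R2 := R2 + 11·R1
  [ 1  -1/2  -4  -3/2 ]
  [ 0   1/2   2   1/2 ]
R2 := 2·R2
  [ 1  -1/2  -4  -3/2 ]
  [ 0     1   4     1 ]
R1 := R1 + 1/2·R2
  [ 1  0  -2  -1 ]
  [ 0  1   4   1 ]

[[1, 0, -2, -1], [0, 1, 4, 1]]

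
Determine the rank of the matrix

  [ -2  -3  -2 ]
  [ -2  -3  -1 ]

rank = 2

R1 → -1/2·R1
R2 → R2 + 2·R1
R1 → R1 − R2
The reduced form has 2 nonzero rows.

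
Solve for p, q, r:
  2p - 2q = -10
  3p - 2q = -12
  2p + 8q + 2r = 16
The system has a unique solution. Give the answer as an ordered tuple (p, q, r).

Form the augmented matrix and row-reduce:
  [ 2  -2  0  |  -10 ]
  [ 3  -2  0  |  -12 ]
  [ 2   8  2  |   16 ]
ρ1 ← 1/2·ρ1
  [ 1  -1  0  |   -5 ]
  [ 3  -2  0  |  -12 ]
  [ 2   8  2  |   16 ]
ρ2 ← ρ2 − 3·ρ1
  [ 1  -1  0  |  -5 ]
  [ 0   1  0  |   3 ]
  [ 2   8  2  |  16 ]
ρ3 ← ρ3 − 2·ρ1
  [ 1  -1  0  |  -5 ]
  [ 0   1  0  |   3 ]
  [ 0  10  2  |  26 ]
ρ3 ← ρ3 − 10·ρ2
  [ 1  -1  0  |  -5 ]
  [ 0   1  0  |   3 ]
  [ 0   0  2  |  -4 ]
ρ3 ← 1/2·ρ3
  [ 1  -1  0  |  -5 ]
  [ 0   1  0  |   3 ]
  [ 0   0  1  |  -2 ]
ρ1 ← ρ1 + ρ2
  [ 1  0  0  |  -2 ]
  [ 0  1  0  |   3 ]
  [ 0  0  1  |  -2 ]
Reading off the last column: p = -2, q = 3, r = -2.

(-2, 3, -2)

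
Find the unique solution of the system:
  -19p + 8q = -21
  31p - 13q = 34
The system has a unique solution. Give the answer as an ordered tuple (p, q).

Form the augmented matrix and row-reduce:
  [ -19    8  |  -21 ]
  [  31  -13  |   34 ]
R1 → -1/19·R1
  [  1  -8/19  |  21/19 ]
  [ 31    -13  |     34 ]
R2 → R2 − 31·R1
  [ 1  -8/19  |  21/19 ]
  [ 0   1/19  |  -5/19 ]
R2 → 19·R2
  [ 1  -8/19  |  21/19 ]
  [ 0      1  |     -5 ]
R1 → R1 + 8/19·R2
  [ 1  0  |  -1 ]
  [ 0  1  |  -5 ]
Reading off the last column: p = -1, q = -5.

(-1, -5)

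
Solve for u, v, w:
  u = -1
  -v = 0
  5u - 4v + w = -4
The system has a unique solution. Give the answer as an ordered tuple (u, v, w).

(-1, 0, 1)

Form the augmented matrix and row-reduce:
  [ 1   0  0  |  -1 ]
  [ 0  -1  0  |   0 ]
  [ 5  -4  1  |  -4 ]
r3 := r3 − 5·r1
  [ 1   0  0  |  -1 ]
  [ 0  -1  0  |   0 ]
  [ 0  -4  1  |   1 ]
r2 := -1·r2
  [ 1   0  0  |  -1 ]
  [ 0   1  0  |   0 ]
  [ 0  -4  1  |   1 ]
r3 := r3 + 4·r2
  [ 1  0  0  |  -1 ]
  [ 0  1  0  |   0 ]
  [ 0  0  1  |   1 ]
Reading off the last column: u = -1, v = 0, w = 1.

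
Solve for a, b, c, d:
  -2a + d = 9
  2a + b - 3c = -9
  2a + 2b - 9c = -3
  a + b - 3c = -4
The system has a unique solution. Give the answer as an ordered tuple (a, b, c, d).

(-5, -4, -5/3, -1)

Form the augmented matrix and row-reduce:
  [ -2  0   0  1  |   9 ]
  [  2  1  -3  0  |  -9 ]
  [  2  2  -9  0  |  -3 ]
  [  1  1  -3  0  |  -4 ]
Multiply R1 by -1/2.
  [ 1  0   0  -1/2  |  -9/2 ]
  [ 2  1  -3     0  |    -9 ]
  [ 2  2  -9     0  |    -3 ]
  [ 1  1  -3     0  |    -4 ]
Subtract 2 times R1 from R2.
  [ 1  0   0  -1/2  |  -9/2 ]
  [ 0  1  -3     1  |     0 ]
  [ 2  2  -9     0  |    -3 ]
  [ 1  1  -3     0  |    -4 ]
Subtract 2 times R1 from R3.
  [ 1  0   0  -1/2  |  -9/2 ]
  [ 0  1  -3     1  |     0 ]
  [ 0  2  -9     1  |     6 ]
  [ 1  1  -3     0  |    -4 ]
Subtract R1 from R4.
  [ 1  0   0  -1/2  |  -9/2 ]
  [ 0  1  -3     1  |     0 ]
  [ 0  2  -9     1  |     6 ]
  [ 0  1  -3   1/2  |   1/2 ]
Subtract 2 times R2 from R3.
  [ 1  0   0  -1/2  |  -9/2 ]
  [ 0  1  -3     1  |     0 ]
  [ 0  0  -3    -1  |     6 ]
  [ 0  1  -3   1/2  |   1/2 ]
Subtract R2 from R4.
  [ 1  0   0  -1/2  |  -9/2 ]
  [ 0  1  -3     1  |     0 ]
  [ 0  0  -3    -1  |     6 ]
  [ 0  0   0  -1/2  |   1/2 ]
Multiply R3 by -1/3.
  [ 1  0   0  -1/2  |  -9/2 ]
  [ 0  1  -3     1  |     0 ]
  [ 0  0   1   1/3  |    -2 ]
  [ 0  0   0  -1/2  |   1/2 ]
Multiply R4 by -2.
  [ 1  0   0  -1/2  |  -9/2 ]
  [ 0  1  -3     1  |     0 ]
  [ 0  0   1   1/3  |    -2 ]
  [ 0  0   0     1  |    -1 ]
Subtract 1/3 times R4 from R3.
  [ 1  0   0  -1/2  |  -9/2 ]
  [ 0  1  -3     1  |     0 ]
  [ 0  0   1     0  |  -5/3 ]
  [ 0  0   0     1  |    -1 ]
Subtract R4 from R2.
  [ 1  0   0  -1/2  |  -9/2 ]
  [ 0  1  -3     0  |     1 ]
  [ 0  0   1     0  |  -5/3 ]
  [ 0  0   0     1  |    -1 ]
Add 1/2 times R4 to R1.
  [ 1  0   0  0  |    -5 ]
  [ 0  1  -3  0  |     1 ]
  [ 0  0   1  0  |  -5/3 ]
  [ 0  0   0  1  |    -1 ]
Add 3 times R3 to R2.
  [ 1  0  0  0  |    -5 ]
  [ 0  1  0  0  |    -4 ]
  [ 0  0  1  0  |  -5/3 ]
  [ 0  0  0  1  |    -1 ]
Reading off the last column: a = -5, b = -4, c = -5/3, d = -1.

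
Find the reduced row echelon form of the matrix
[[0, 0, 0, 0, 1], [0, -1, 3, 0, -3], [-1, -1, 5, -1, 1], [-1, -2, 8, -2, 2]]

R1 ↔ R3
  [ -1  -1  5  -1   1 ]
  [  0  -1  3   0  -3 ]
  [  0   0  0   0   1 ]
  [ -1  -2  8  -2   2 ]
R1 ← -1·R1
  [  1   1  -5   1  -1 ]
  [  0  -1   3   0  -3 ]
  [  0   0   0   0   1 ]
  [ -1  -2   8  -2   2 ]
R4 ← R4 + R1
  [ 1   1  -5   1  -1 ]
  [ 0  -1   3   0  -3 ]
  [ 0   0   0   0   1 ]
  [ 0  -1   3  -1   1 ]
R2 ← -1·R2
  [ 1   1  -5   1  -1 ]
  [ 0   1  -3   0   3 ]
  [ 0   0   0   0   1 ]
  [ 0  -1   3  -1   1 ]
R4 ← R4 + R2
  [ 1  1  -5   1  -1 ]
  [ 0  1  -3   0   3 ]
  [ 0  0   0   0   1 ]
  [ 0  0   0  -1   4 ]
R3 ↔ R4
  [ 1  1  -5   1  -1 ]
  [ 0  1  -3   0   3 ]
  [ 0  0   0  -1   4 ]
  [ 0  0   0   0   1 ]
R3 ← -1·R3
  [ 1  1  -5  1  -1 ]
  [ 0  1  -3  0   3 ]
  [ 0  0   0  1  -4 ]
  [ 0  0   0  0   1 ]
R3 ← R3 + 4·R4
  [ 1  1  -5  1  -1 ]
  [ 0  1  -3  0   3 ]
  [ 0  0   0  1   0 ]
  [ 0  0   0  0   1 ]
R2 ← R2 − 3·R4
  [ 1  1  -5  1  -1 ]
  [ 0  1  -3  0   0 ]
  [ 0  0   0  1   0 ]
  [ 0  0   0  0   1 ]
R1 ← R1 + R4
  [ 1  1  -5  1  0 ]
  [ 0  1  -3  0  0 ]
  [ 0  0   0  1  0 ]
  [ 0  0   0  0  1 ]
R1 ← R1 − R3
  [ 1  1  -5  0  0 ]
  [ 0  1  -3  0  0 ]
  [ 0  0   0  1  0 ]
  [ 0  0   0  0  1 ]
R1 ← R1 − R2
  [ 1  0  -2  0  0 ]
  [ 0  1  -3  0  0 ]
  [ 0  0   0  1  0 ]
  [ 0  0   0  0  1 ]

[[1, 0, -2, 0, 0], [0, 1, -3, 0, 0], [0, 0, 0, 1, 0], [0, 0, 0, 0, 1]]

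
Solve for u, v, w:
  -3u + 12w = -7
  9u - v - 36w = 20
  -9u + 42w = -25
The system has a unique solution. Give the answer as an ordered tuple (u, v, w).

(-1/3, 1, -2/3)

Form the augmented matrix and row-reduce:
  [ -3   0   12  |   -7 ]
  [  9  -1  -36  |   20 ]
  [ -9   0   42  |  -25 ]
r1 ← -1/3·r1
  [  1   0   -4  |  7/3 ]
  [  9  -1  -36  |   20 ]
  [ -9   0   42  |  -25 ]
r2 ← r2 − 9·r1
  [  1   0  -4  |  7/3 ]
  [  0  -1   0  |   -1 ]
  [ -9   0  42  |  -25 ]
r3 ← r3 + 9·r1
  [ 1   0  -4  |  7/3 ]
  [ 0  -1   0  |   -1 ]
  [ 0   0   6  |   -4 ]
r2 ← -1·r2
  [ 1  0  -4  |  7/3 ]
  [ 0  1   0  |    1 ]
  [ 0  0   6  |   -4 ]
r3 ← 1/6·r3
  [ 1  0  -4  |   7/3 ]
  [ 0  1   0  |     1 ]
  [ 0  0   1  |  -2/3 ]
r1 ← r1 + 4·r3
  [ 1  0  0  |  -1/3 ]
  [ 0  1  0  |     1 ]
  [ 0  0  1  |  -2/3 ]
Reading off the last column: u = -1/3, v = 1, w = -2/3.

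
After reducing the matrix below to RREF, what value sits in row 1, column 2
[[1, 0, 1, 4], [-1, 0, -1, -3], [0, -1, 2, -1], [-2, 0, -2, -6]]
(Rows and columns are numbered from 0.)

Add R1 to R2.
Add 2 times R1 to R4.
Swap R2 and R3.
Multiply R2 by -1.
Subtract 2 times R3 from R4.
Subtract R3 from R2.
Subtract 4 times R3 from R1.

-2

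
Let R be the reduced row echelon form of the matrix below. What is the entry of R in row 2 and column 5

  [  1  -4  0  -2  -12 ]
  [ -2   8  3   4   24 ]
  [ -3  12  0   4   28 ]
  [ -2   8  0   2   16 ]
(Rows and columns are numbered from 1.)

R2 -> R2 + 2·R1
R3 -> R3 + 3·R1
R4 -> R4 + 2·R1
R2 -> 1/3·R2
R3 -> -1/2·R3
R4 -> R4 + 2·R3
R1 -> R1 + 2·R3

0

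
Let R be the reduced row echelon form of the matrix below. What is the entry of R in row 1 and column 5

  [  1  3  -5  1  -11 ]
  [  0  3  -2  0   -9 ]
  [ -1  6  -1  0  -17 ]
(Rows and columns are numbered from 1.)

-1

R3 -> R3 + R1
  [ 1  3  -5  1  -11 ]
  [ 0  3  -2  0   -9 ]
  [ 0  9  -6  1  -28 ]
R2 -> 1/3·R2
  [ 1  3    -5  1  -11 ]
  [ 0  1  -2/3  0   -3 ]
  [ 0  9    -6  1  -28 ]
R3 -> R3 − 9·R2
  [ 1  3    -5  1  -11 ]
  [ 0  1  -2/3  0   -3 ]
  [ 0  0     0  1   -1 ]
R1 -> R1 − R3
  [ 1  3    -5  0  -10 ]
  [ 0  1  -2/3  0   -3 ]
  [ 0  0     0  1   -1 ]
R1 -> R1 − 3·R2
  [ 1  0    -3  0  -1 ]
  [ 0  1  -2/3  0  -3 ]
  [ 0  0     0  1  -1 ]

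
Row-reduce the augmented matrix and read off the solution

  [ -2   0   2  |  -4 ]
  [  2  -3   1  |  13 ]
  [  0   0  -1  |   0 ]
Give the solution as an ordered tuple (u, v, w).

(2, -3, 0)

R1 ← -1/2·R1
  [ 1   0  -1  |   2 ]
  [ 2  -3   1  |  13 ]
  [ 0   0  -1  |   0 ]
R2 ← R2 − 2·R1
  [ 1   0  -1  |  2 ]
  [ 0  -3   3  |  9 ]
  [ 0   0  -1  |  0 ]
R2 ← -1/3·R2
  [ 1  0  -1  |   2 ]
  [ 0  1  -1  |  -3 ]
  [ 0  0  -1  |   0 ]
R3 ← -1·R3
  [ 1  0  -1  |   2 ]
  [ 0  1  -1  |  -3 ]
  [ 0  0   1  |   0 ]
R2 ← R2 + R3
  [ 1  0  -1  |   2 ]
  [ 0  1   0  |  -3 ]
  [ 0  0   1  |   0 ]
R1 ← R1 + R3
  [ 1  0  0  |   2 ]
  [ 0  1  0  |  -3 ]
  [ 0  0  1  |   0 ]
Reading off the last column: u = 2, v = -3, w = 0.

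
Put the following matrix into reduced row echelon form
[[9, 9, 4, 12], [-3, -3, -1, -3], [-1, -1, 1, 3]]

R1 ← 1/9·R1
  [  1   1  4/9  4/3 ]
  [ -3  -3   -1   -3 ]
  [ -1  -1    1    3 ]
R2 ← R2 + 3·R1
  [  1   1  4/9  4/3 ]
  [  0   0  1/3    1 ]
  [ -1  -1    1    3 ]
R3 ← R3 + R1
  [ 1  1   4/9   4/3 ]
  [ 0  0   1/3     1 ]
  [ 0  0  13/9  13/3 ]
R2 ← 3·R2
  [ 1  1   4/9   4/3 ]
  [ 0  0     1     3 ]
  [ 0  0  13/9  13/3 ]
R3 ← R3 − 13/9·R2
  [ 1  1  4/9  4/3 ]
  [ 0  0    1    3 ]
  [ 0  0    0    0 ]
R1 ← R1 − 4/9·R2
  [ 1  1  0  0 ]
  [ 0  0  1  3 ]
  [ 0  0  0  0 ]

[[1, 1, 0, 0], [0, 0, 1, 3], [0, 0, 0, 0]]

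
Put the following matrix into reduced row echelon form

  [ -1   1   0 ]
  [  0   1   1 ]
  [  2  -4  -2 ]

R1 -> -1·R1
R3 -> R3 − 2·R1
R3 -> R3 + 2·R2
R1 -> R1 + R2

[[1, 0, 1], [0, 1, 1], [0, 0, 0]]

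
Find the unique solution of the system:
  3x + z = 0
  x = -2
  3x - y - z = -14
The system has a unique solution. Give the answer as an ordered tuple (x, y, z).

(-2, 2, 6)

Form the augmented matrix and row-reduce:
  [ 3   0   1  |    0 ]
  [ 1   0   0  |   -2 ]
  [ 3  -1  -1  |  -14 ]
Multiply ρ1 by 1/3.
  [ 1   0  1/3  |    0 ]
  [ 1   0    0  |   -2 ]
  [ 3  -1   -1  |  -14 ]
Subtract ρ1 from ρ2.
  [ 1   0   1/3  |    0 ]
  [ 0   0  -1/3  |   -2 ]
  [ 3  -1    -1  |  -14 ]
Subtract 3 times ρ1 from ρ3.
  [ 1   0   1/3  |    0 ]
  [ 0   0  -1/3  |   -2 ]
  [ 0  -1    -2  |  -14 ]
Swap ρ2 and ρ3.
  [ 1   0   1/3  |    0 ]
  [ 0  -1    -2  |  -14 ]
  [ 0   0  -1/3  |   -2 ]
Multiply ρ2 by -1.
  [ 1  0   1/3  |   0 ]
  [ 0  1     2  |  14 ]
  [ 0  0  -1/3  |  -2 ]
Multiply ρ3 by -3.
  [ 1  0  1/3  |   0 ]
  [ 0  1    2  |  14 ]
  [ 0  0    1  |   6 ]
Subtract 2 times ρ3 from ρ2.
  [ 1  0  1/3  |  0 ]
  [ 0  1    0  |  2 ]
  [ 0  0    1  |  6 ]
Subtract 1/3 times ρ3 from ρ1.
  [ 1  0  0  |  -2 ]
  [ 0  1  0  |   2 ]
  [ 0  0  1  |   6 ]
Reading off the last column: x = -2, y = 2, z = 6.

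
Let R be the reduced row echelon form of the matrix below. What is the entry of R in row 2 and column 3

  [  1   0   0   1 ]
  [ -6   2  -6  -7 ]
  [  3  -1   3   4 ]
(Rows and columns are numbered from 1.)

-3

R2 → R2 + 6·R1
  [ 1   0   0   1 ]
  [ 0   2  -6  -1 ]
  [ 3  -1   3   4 ]
R3 → R3 − 3·R1
  [ 1   0   0   1 ]
  [ 0   2  -6  -1 ]
  [ 0  -1   3   1 ]
R2 → 1/2·R2
  [ 1   0   0     1 ]
  [ 0   1  -3  -1/2 ]
  [ 0  -1   3     1 ]
R3 → R3 + R2
  [ 1  0   0     1 ]
  [ 0  1  -3  -1/2 ]
  [ 0  0   0   1/2 ]
R3 → 2·R3
  [ 1  0   0     1 ]
  [ 0  1  -3  -1/2 ]
  [ 0  0   0     1 ]
R2 → R2 + 1/2·R3
  [ 1  0   0  1 ]
  [ 0  1  -3  0 ]
  [ 0  0   0  1 ]
R1 → R1 − R3
  [ 1  0   0  0 ]
  [ 0  1  -3  0 ]
  [ 0  0   0  1 ]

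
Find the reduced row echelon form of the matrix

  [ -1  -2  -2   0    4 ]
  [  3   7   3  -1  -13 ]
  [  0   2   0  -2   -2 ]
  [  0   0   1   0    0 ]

R1 := -1·R1
  [ 1  2  2   0   -4 ]
  [ 3  7  3  -1  -13 ]
  [ 0  2  0  -2   -2 ]
  [ 0  0  1   0    0 ]
R2 := R2 − 3·R1
  [ 1  2   2   0  -4 ]
  [ 0  1  -3  -1  -1 ]
  [ 0  2   0  -2  -2 ]
  [ 0  0   1   0   0 ]
R3 := R3 − 2·R2
  [ 1  2   2   0  -4 ]
  [ 0  1  -3  -1  -1 ]
  [ 0  0   6   0   0 ]
  [ 0  0   1   0   0 ]
R3 := 1/6·R3
  [ 1  2   2   0  -4 ]
  [ 0  1  -3  -1  -1 ]
  [ 0  0   1   0   0 ]
  [ 0  0   1   0   0 ]
R4 := R4 − R3
  [ 1  2   2   0  -4 ]
  [ 0  1  -3  -1  -1 ]
  [ 0  0   1   0   0 ]
  [ 0  0   0   0   0 ]
R2 := R2 + 3·R3
  [ 1  2  2   0  -4 ]
  [ 0  1  0  -1  -1 ]
  [ 0  0  1   0   0 ]
  [ 0  0  0   0   0 ]
R1 := R1 − 2·R3
  [ 1  2  0   0  -4 ]
  [ 0  1  0  -1  -1 ]
  [ 0  0  1   0   0 ]
  [ 0  0  0   0   0 ]
R1 := R1 − 2·R2
  [ 1  0  0   2  -2 ]
  [ 0  1  0  -1  -1 ]
  [ 0  0  1   0   0 ]
  [ 0  0  0   0   0 ]

[[1, 0, 0, 2, -2], [0, 1, 0, -1, -1], [0, 0, 1, 0, 0], [0, 0, 0, 0, 0]]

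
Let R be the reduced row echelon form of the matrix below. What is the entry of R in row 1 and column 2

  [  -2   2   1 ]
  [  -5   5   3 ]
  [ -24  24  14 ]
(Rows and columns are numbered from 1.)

-1

Multiply R1 by -1/2.
  [   1  -1  -1/2 ]
  [  -5   5     3 ]
  [ -24  24    14 ]
Add 5 times R1 to R2.
  [   1  -1  -1/2 ]
  [   0   0   1/2 ]
  [ -24  24    14 ]
Add 24 times R1 to R3.
  [ 1  -1  -1/2 ]
  [ 0   0   1/2 ]
  [ 0   0     2 ]
Multiply R2 by 2.
  [ 1  -1  -1/2 ]
  [ 0   0     1 ]
  [ 0   0     2 ]
Subtract 2 times R2 from R3.
  [ 1  -1  -1/2 ]
  [ 0   0     1 ]
  [ 0   0     0 ]
Add 1/2 times R2 to R1.
  [ 1  -1  0 ]
  [ 0   0  1 ]
  [ 0   0  0 ]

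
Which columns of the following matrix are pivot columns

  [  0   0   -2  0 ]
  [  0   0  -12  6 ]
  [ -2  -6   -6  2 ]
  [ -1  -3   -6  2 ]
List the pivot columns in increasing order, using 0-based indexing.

ρ1 <=> ρ3
  [ -2  -6   -6  2 ]
  [  0   0  -12  6 ]
  [  0   0   -2  0 ]
  [ -1  -3   -6  2 ]
ρ1 ← -1/2·ρ1
  [  1   3    3  -1 ]
  [  0   0  -12   6 ]
  [  0   0   -2   0 ]
  [ -1  -3   -6   2 ]
ρ4 ← ρ4 + ρ1
  [ 1  3    3  -1 ]
  [ 0  0  -12   6 ]
  [ 0  0   -2   0 ]
  [ 0  0   -3   1 ]
ρ2 ← -1/12·ρ2
  [ 1  3   3    -1 ]
  [ 0  0   1  -1/2 ]
  [ 0  0  -2     0 ]
  [ 0  0  -3     1 ]
ρ3 ← ρ3 + 2·ρ2
  [ 1  3   3    -1 ]
  [ 0  0   1  -1/2 ]
  [ 0  0   0    -1 ]
  [ 0  0  -3     1 ]
ρ4 ← ρ4 + 3·ρ2
  [ 1  3  3    -1 ]
  [ 0  0  1  -1/2 ]
  [ 0  0  0    -1 ]
  [ 0  0  0  -1/2 ]
ρ3 ← -1·ρ3
  [ 1  3  3    -1 ]
  [ 0  0  1  -1/2 ]
  [ 0  0  0     1 ]
  [ 0  0  0  -1/2 ]
ρ4 ← ρ4 + 1/2·ρ3
  [ 1  3  3    -1 ]
  [ 0  0  1  -1/2 ]
  [ 0  0  0     1 ]
  [ 0  0  0     0 ]
ρ2 ← ρ2 + 1/2·ρ3
  [ 1  3  3  -1 ]
  [ 0  0  1   0 ]
  [ 0  0  0   1 ]
  [ 0  0  0   0 ]
ρ1 ← ρ1 + ρ3
  [ 1  3  3  0 ]
  [ 0  0  1  0 ]
  [ 0  0  0  1 ]
  [ 0  0  0  0 ]
ρ1 ← ρ1 − 3·ρ2
  [ 1  3  0  0 ]
  [ 0  0  1  0 ]
  [ 0  0  0  1 ]
  [ 0  0  0  0 ]
Pivot columns are the columns containing a leading 1.

0, 2, 3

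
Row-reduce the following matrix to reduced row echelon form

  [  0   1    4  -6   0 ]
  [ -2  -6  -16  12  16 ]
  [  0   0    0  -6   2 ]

[[1, 0, -4, 0, -4], [0, 1, 4, 0, -2], [0, 0, 0, 1, -1/3]]

ρ1 ↔ ρ2
  [ -2  -6  -16  12  16 ]
  [  0   1    4  -6   0 ]
  [  0   0    0  -6   2 ]
ρ1 → -1/2·ρ1
  [ 1  3  8  -6  -8 ]
  [ 0  1  4  -6   0 ]
  [ 0  0  0  -6   2 ]
ρ3 → -1/6·ρ3
  [ 1  3  8  -6    -8 ]
  [ 0  1  4  -6     0 ]
  [ 0  0  0   1  -1/3 ]
ρ2 → ρ2 + 6·ρ3
  [ 1  3  8  -6    -8 ]
  [ 0  1  4   0    -2 ]
  [ 0  0  0   1  -1/3 ]
ρ1 → ρ1 + 6·ρ3
  [ 1  3  8  0   -10 ]
  [ 0  1  4  0    -2 ]
  [ 0  0  0  1  -1/3 ]
ρ1 → ρ1 − 3·ρ2
  [ 1  0  -4  0    -4 ]
  [ 0  1   4  0    -2 ]
  [ 0  0   0  1  -1/3 ]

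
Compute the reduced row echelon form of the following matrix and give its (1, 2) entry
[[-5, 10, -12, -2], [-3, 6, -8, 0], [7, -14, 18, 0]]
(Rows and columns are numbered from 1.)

-2

Multiply R1 by -1/5.
  [  1   -2  12/5  2/5 ]
  [ -3    6    -8    0 ]
  [  7  -14    18    0 ]
Add 3 times R1 to R2.
  [ 1   -2  12/5  2/5 ]
  [ 0    0  -4/5  6/5 ]
  [ 7  -14    18    0 ]
Subtract 7 times R1 from R3.
  [ 1  -2  12/5    2/5 ]
  [ 0   0  -4/5    6/5 ]
  [ 0   0   6/5  -14/5 ]
Multiply R2 by -5/4.
  [ 1  -2  12/5    2/5 ]
  [ 0   0     1   -3/2 ]
  [ 0   0   6/5  -14/5 ]
Subtract 6/5 times R2 from R3.
  [ 1  -2  12/5   2/5 ]
  [ 0   0     1  -3/2 ]
  [ 0   0     0    -1 ]
Multiply R3 by -1.
  [ 1  -2  12/5   2/5 ]
  [ 0   0     1  -3/2 ]
  [ 0   0     0     1 ]
Add 3/2 times R3 to R2.
  [ 1  -2  12/5  2/5 ]
  [ 0   0     1    0 ]
  [ 0   0     0    1 ]
Subtract 2/5 times R3 from R1.
  [ 1  -2  12/5  0 ]
  [ 0   0     1  0 ]
  [ 0   0     0  1 ]
Subtract 12/5 times R2 from R1.
  [ 1  -2  0  0 ]
  [ 0   0  1  0 ]
  [ 0   0  0  1 ]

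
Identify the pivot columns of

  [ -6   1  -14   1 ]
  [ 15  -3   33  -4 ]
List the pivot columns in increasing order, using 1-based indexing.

1, 2

Multiply R1 by -1/6.
  [  1  -1/6  7/3  -1/6 ]
  [ 15    -3   33    -4 ]
Subtract 15 times R1 from R2.
  [ 1  -1/6  7/3  -1/6 ]
  [ 0  -1/2   -2  -3/2 ]
Multiply R2 by -2.
  [ 1  -1/6  7/3  -1/6 ]
  [ 0     1    4     3 ]
Add 1/6 times R2 to R1.
  [ 1  0  3  1/3 ]
  [ 0  1  4    3 ]
Pivot columns are the columns containing a leading 1.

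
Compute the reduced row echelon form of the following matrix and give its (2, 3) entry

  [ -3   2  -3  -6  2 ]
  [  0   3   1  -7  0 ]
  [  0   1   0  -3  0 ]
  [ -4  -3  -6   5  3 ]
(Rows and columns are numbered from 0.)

2

R1 -> -1/3·R1
R4 -> R4 + 4·R1
R2 -> 1/3·R2
R3 -> R3 − R2
R4 -> R4 + 17/3·R2
R3 -> -3·R3
R4 -> R4 + 1/9·R3
R4 -> 3·R4
R1 -> R1 + 2/3·R4
R2 -> R2 − 1/3·R3
R1 -> R1 − R3
R1 -> R1 + 2/3·R2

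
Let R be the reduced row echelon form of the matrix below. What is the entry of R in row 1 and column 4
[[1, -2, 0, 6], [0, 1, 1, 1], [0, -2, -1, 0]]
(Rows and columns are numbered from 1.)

ρ3 -> ρ3 + 2·ρ2
  [ 1  -2  0  6 ]
  [ 0   1  1  1 ]
  [ 0   0  1  2 ]
ρ2 -> ρ2 − ρ3
  [ 1  -2  0   6 ]
  [ 0   1  0  -1 ]
  [ 0   0  1   2 ]
ρ1 -> ρ1 + 2·ρ2
  [ 1  0  0   4 ]
  [ 0  1  0  -1 ]
  [ 0  0  1   2 ]

4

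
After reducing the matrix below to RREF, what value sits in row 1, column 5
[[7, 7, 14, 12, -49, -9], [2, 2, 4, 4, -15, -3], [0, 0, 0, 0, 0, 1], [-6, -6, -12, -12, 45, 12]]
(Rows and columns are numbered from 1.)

-4

Multiply ρ1 by 1/7.
  [  1   1    2  12/7   -7  -9/7 ]
  [  2   2    4     4  -15    -3 ]
  [  0   0    0     0    0     1 ]
  [ -6  -6  -12   -12   45    12 ]
Subtract 2 times ρ1 from ρ2.
  [  1   1    2  12/7  -7  -9/7 ]
  [  0   0    0   4/7  -1  -3/7 ]
  [  0   0    0     0   0     1 ]
  [ -6  -6  -12   -12  45    12 ]
Add 6 times ρ1 to ρ4.
  [ 1  1  2   12/7  -7  -9/7 ]
  [ 0  0  0    4/7  -1  -3/7 ]
  [ 0  0  0      0   0     1 ]
  [ 0  0  0  -12/7   3  30/7 ]
Multiply ρ2 by 7/4.
  [ 1  1  2   12/7    -7  -9/7 ]
  [ 0  0  0      1  -7/4  -3/4 ]
  [ 0  0  0      0     0     1 ]
  [ 0  0  0  -12/7     3  30/7 ]
Add 12/7 times ρ2 to ρ4.
  [ 1  1  2  12/7    -7  -9/7 ]
  [ 0  0  0     1  -7/4  -3/4 ]
  [ 0  0  0     0     0     1 ]
  [ 0  0  0     0     0     3 ]
Subtract 3 times ρ3 from ρ4.
  [ 1  1  2  12/7    -7  -9/7 ]
  [ 0  0  0     1  -7/4  -3/4 ]
  [ 0  0  0     0     0     1 ]
  [ 0  0  0     0     0     0 ]
Add 3/4 times ρ3 to ρ2.
  [ 1  1  2  12/7    -7  -9/7 ]
  [ 0  0  0     1  -7/4     0 ]
  [ 0  0  0     0     0     1 ]
  [ 0  0  0     0     0     0 ]
Add 9/7 times ρ3 to ρ1.
  [ 1  1  2  12/7    -7  0 ]
  [ 0  0  0     1  -7/4  0 ]
  [ 0  0  0     0     0  1 ]
  [ 0  0  0     0     0  0 ]
Subtract 12/7 times ρ2 from ρ1.
  [ 1  1  2  0    -4  0 ]
  [ 0  0  0  1  -7/4  0 ]
  [ 0  0  0  0     0  1 ]
  [ 0  0  0  0     0  0 ]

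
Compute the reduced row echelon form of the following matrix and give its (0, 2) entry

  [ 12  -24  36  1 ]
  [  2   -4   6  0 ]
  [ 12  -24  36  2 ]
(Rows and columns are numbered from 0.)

R1 := 1/12·R1
R2 := R2 − 2·R1
R3 := R3 − 12·R1
R2 := -6·R2
R3 := R3 − R2
R1 := R1 − 1/12·R2

3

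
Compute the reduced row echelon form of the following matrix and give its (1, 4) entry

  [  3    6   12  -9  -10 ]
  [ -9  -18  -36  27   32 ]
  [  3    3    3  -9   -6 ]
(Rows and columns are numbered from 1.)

-3

R1 := 1/3·R1
R2 := R2 + 9·R1
R3 := R3 − 3·R1
R2 <-> R3
R2 := -1/3·R2
R3 := 1/2·R3
R2 := R2 + 4/3·R3
R1 := R1 + 10/3·R3
R1 := R1 − 2·R2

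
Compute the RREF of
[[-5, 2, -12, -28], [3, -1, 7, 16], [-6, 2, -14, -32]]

Multiply R1 by -1/5.
  [  1  -2/5  12/5  28/5 ]
  [  3    -1     7    16 ]
  [ -6     2   -14   -32 ]
Subtract 3 times R1 from R2.
  [  1  -2/5  12/5  28/5 ]
  [  0   1/5  -1/5  -4/5 ]
  [ -6     2   -14   -32 ]
Add 6 times R1 to R3.
  [ 1  -2/5  12/5  28/5 ]
  [ 0   1/5  -1/5  -4/5 ]
  [ 0  -2/5   2/5   8/5 ]
Multiply R2 by 5.
  [ 1  -2/5  12/5  28/5 ]
  [ 0     1    -1    -4 ]
  [ 0  -2/5   2/5   8/5 ]
Add 2/5 times R2 to R3.
  [ 1  -2/5  12/5  28/5 ]
  [ 0     1    -1    -4 ]
  [ 0     0     0     0 ]
Add 2/5 times R2 to R1.
  [ 1  0   2   4 ]
  [ 0  1  -1  -4 ]
  [ 0  0   0   0 ]

[[1, 0, 2, 4], [0, 1, -1, -4], [0, 0, 0, 0]]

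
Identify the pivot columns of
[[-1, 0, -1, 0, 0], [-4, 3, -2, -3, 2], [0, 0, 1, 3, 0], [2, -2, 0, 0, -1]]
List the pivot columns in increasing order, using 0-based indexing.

Multiply R1 by -1.
  [  1   0   1   0   0 ]
  [ -4   3  -2  -3   2 ]
  [  0   0   1   3   0 ]
  [  2  -2   0   0  -1 ]
Add 4 times R1 to R2.
  [ 1   0  1   0   0 ]
  [ 0   3  2  -3   2 ]
  [ 0   0  1   3   0 ]
  [ 2  -2  0   0  -1 ]
Subtract 2 times R1 from R4.
  [ 1   0   1   0   0 ]
  [ 0   3   2  -3   2 ]
  [ 0   0   1   3   0 ]
  [ 0  -2  -2   0  -1 ]
Multiply R2 by 1/3.
  [ 1   0    1   0    0 ]
  [ 0   1  2/3  -1  2/3 ]
  [ 0   0    1   3    0 ]
  [ 0  -2   -2   0   -1 ]
Add 2 times R2 to R4.
  [ 1  0     1   0    0 ]
  [ 0  1   2/3  -1  2/3 ]
  [ 0  0     1   3    0 ]
  [ 0  0  -2/3  -2  1/3 ]
Add 2/3 times R3 to R4.
  [ 1  0    1   0    0 ]
  [ 0  1  2/3  -1  2/3 ]
  [ 0  0    1   3    0 ]
  [ 0  0    0   0  1/3 ]
Multiply R4 by 3.
  [ 1  0    1   0    0 ]
  [ 0  1  2/3  -1  2/3 ]
  [ 0  0    1   3    0 ]
  [ 0  0    0   0    1 ]
Subtract 2/3 times R4 from R2.
  [ 1  0    1   0  0 ]
  [ 0  1  2/3  -1  0 ]
  [ 0  0    1   3  0 ]
  [ 0  0    0   0  1 ]
Subtract 2/3 times R3 from R2.
  [ 1  0  1   0  0 ]
  [ 0  1  0  -3  0 ]
  [ 0  0  1   3  0 ]
  [ 0  0  0   0  1 ]
Subtract R3 from R1.
  [ 1  0  0  -3  0 ]
  [ 0  1  0  -3  0 ]
  [ 0  0  1   3  0 ]
  [ 0  0  0   0  1 ]
Pivot columns are the columns containing a leading 1.

0, 1, 2, 4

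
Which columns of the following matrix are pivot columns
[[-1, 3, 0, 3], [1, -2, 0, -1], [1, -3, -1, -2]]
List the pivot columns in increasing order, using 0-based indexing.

Multiply R1 by -1.
  [ 1  -3   0  -3 ]
  [ 1  -2   0  -1 ]
  [ 1  -3  -1  -2 ]
Subtract R1 from R2.
  [ 1  -3   0  -3 ]
  [ 0   1   0   2 ]
  [ 1  -3  -1  -2 ]
Subtract R1 from R3.
  [ 1  -3   0  -3 ]
  [ 0   1   0   2 ]
  [ 0   0  -1   1 ]
Multiply R3 by -1.
  [ 1  -3  0  -3 ]
  [ 0   1  0   2 ]
  [ 0   0  1  -1 ]
Add 3 times R2 to R1.
  [ 1  0  0   3 ]
  [ 0  1  0   2 ]
  [ 0  0  1  -1 ]
Pivot columns are the columns containing a leading 1.

0, 1, 2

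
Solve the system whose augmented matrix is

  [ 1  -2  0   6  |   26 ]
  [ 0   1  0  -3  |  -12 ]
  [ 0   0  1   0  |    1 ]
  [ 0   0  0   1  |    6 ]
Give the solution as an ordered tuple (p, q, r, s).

(2, 6, 1, 6)

r2 → r2 + 3·r4
  [ 1  -2  0  6  |  26 ]
  [ 0   1  0  0  |   6 ]
  [ 0   0  1  0  |   1 ]
  [ 0   0  0  1  |   6 ]
r1 → r1 − 6·r4
  [ 1  -2  0  0  |  -10 ]
  [ 0   1  0  0  |    6 ]
  [ 0   0  1  0  |    1 ]
  [ 0   0  0  1  |    6 ]
r1 → r1 + 2·r2
  [ 1  0  0  0  |  2 ]
  [ 0  1  0  0  |  6 ]
  [ 0  0  1  0  |  1 ]
  [ 0  0  0  1  |  6 ]
Reading off the last column: p = 2, q = 6, r = 1, s = 6.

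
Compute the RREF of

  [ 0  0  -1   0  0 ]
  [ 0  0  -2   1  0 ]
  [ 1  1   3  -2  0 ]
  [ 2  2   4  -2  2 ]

Swap r1 and r3.
  [ 1  1   3  -2  0 ]
  [ 0  0  -2   1  0 ]
  [ 0  0  -1   0  0 ]
  [ 2  2   4  -2  2 ]
Subtract 2 times r1 from r4.
  [ 1  1   3  -2  0 ]
  [ 0  0  -2   1  0 ]
  [ 0  0  -1   0  0 ]
  [ 0  0  -2   2  2 ]
Multiply r2 by -1/2.
  [ 1  1   3    -2  0 ]
  [ 0  0   1  -1/2  0 ]
  [ 0  0  -1     0  0 ]
  [ 0  0  -2     2  2 ]
Add r2 to r3.
  [ 1  1   3    -2  0 ]
  [ 0  0   1  -1/2  0 ]
  [ 0  0   0  -1/2  0 ]
  [ 0  0  -2     2  2 ]
Add 2 times r2 to r4.
  [ 1  1  3    -2  0 ]
  [ 0  0  1  -1/2  0 ]
  [ 0  0  0  -1/2  0 ]
  [ 0  0  0     1  2 ]
Multiply r3 by -2.
  [ 1  1  3    -2  0 ]
  [ 0  0  1  -1/2  0 ]
  [ 0  0  0     1  0 ]
  [ 0  0  0     1  2 ]
Subtract r3 from r4.
  [ 1  1  3    -2  0 ]
  [ 0  0  1  -1/2  0 ]
  [ 0  0  0     1  0 ]
  [ 0  0  0     0  2 ]
Multiply r4 by 1/2.
  [ 1  1  3    -2  0 ]
  [ 0  0  1  -1/2  0 ]
  [ 0  0  0     1  0 ]
  [ 0  0  0     0  1 ]
Add 1/2 times r3 to r2.
  [ 1  1  3  -2  0 ]
  [ 0  0  1   0  0 ]
  [ 0  0  0   1  0 ]
  [ 0  0  0   0  1 ]
Add 2 times r3 to r1.
  [ 1  1  3  0  0 ]
  [ 0  0  1  0  0 ]
  [ 0  0  0  1  0 ]
  [ 0  0  0  0  1 ]
Subtract 3 times r2 from r1.
  [ 1  1  0  0  0 ]
  [ 0  0  1  0  0 ]
  [ 0  0  0  1  0 ]
  [ 0  0  0  0  1 ]

[[1, 1, 0, 0, 0], [0, 0, 1, 0, 0], [0, 0, 0, 1, 0], [0, 0, 0, 0, 1]]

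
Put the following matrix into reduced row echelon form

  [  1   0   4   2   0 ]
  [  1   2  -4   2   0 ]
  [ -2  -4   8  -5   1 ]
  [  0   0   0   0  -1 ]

[[1, 0, 4, 0, 0], [0, 1, -4, 0, 0], [0, 0, 0, 1, 0], [0, 0, 0, 0, 1]]

ρ2 → ρ2 − ρ1
  [  1   0   4   2   0 ]
  [  0   2  -8   0   0 ]
  [ -2  -4   8  -5   1 ]
  [  0   0   0   0  -1 ]
ρ3 → ρ3 + 2·ρ1
  [ 1   0   4   2   0 ]
  [ 0   2  -8   0   0 ]
  [ 0  -4  16  -1   1 ]
  [ 0   0   0   0  -1 ]
ρ2 → 1/2·ρ2
  [ 1   0   4   2   0 ]
  [ 0   1  -4   0   0 ]
  [ 0  -4  16  -1   1 ]
  [ 0   0   0   0  -1 ]
ρ3 → ρ3 + 4·ρ2
  [ 1  0   4   2   0 ]
  [ 0  1  -4   0   0 ]
  [ 0  0   0  -1   1 ]
  [ 0  0   0   0  -1 ]
ρ3 → -1·ρ3
  [ 1  0   4  2   0 ]
  [ 0  1  -4  0   0 ]
  [ 0  0   0  1  -1 ]
  [ 0  0   0  0  -1 ]
ρ4 → -1·ρ4
  [ 1  0   4  2   0 ]
  [ 0  1  -4  0   0 ]
  [ 0  0   0  1  -1 ]
  [ 0  0   0  0   1 ]
ρ3 → ρ3 + ρ4
  [ 1  0   4  2  0 ]
  [ 0  1  -4  0  0 ]
  [ 0  0   0  1  0 ]
  [ 0  0   0  0  1 ]
ρ1 → ρ1 − 2·ρ3
  [ 1  0   4  0  0 ]
  [ 0  1  -4  0  0 ]
  [ 0  0   0  1  0 ]
  [ 0  0   0  0  1 ]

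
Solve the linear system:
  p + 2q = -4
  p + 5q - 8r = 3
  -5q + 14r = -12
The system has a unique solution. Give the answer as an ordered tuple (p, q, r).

Form the augmented matrix and row-reduce:
  [ 1   2   0  |   -4 ]
  [ 1   5  -8  |    3 ]
  [ 0  -5  14  |  -12 ]
R2 -> R2 − R1
  [ 1   2   0  |   -4 ]
  [ 0   3  -8  |    7 ]
  [ 0  -5  14  |  -12 ]
R2 -> 1/3·R2
  [ 1   2     0  |   -4 ]
  [ 0   1  -8/3  |  7/3 ]
  [ 0  -5    14  |  -12 ]
R3 -> R3 + 5·R2
  [ 1  2     0  |    -4 ]
  [ 0  1  -8/3  |   7/3 ]
  [ 0  0   2/3  |  -1/3 ]
R3 -> 3/2·R3
  [ 1  2     0  |    -4 ]
  [ 0  1  -8/3  |   7/3 ]
  [ 0  0     1  |  -1/2 ]
R2 -> R2 + 8/3·R3
  [ 1  2  0  |    -4 ]
  [ 0  1  0  |     1 ]
  [ 0  0  1  |  -1/2 ]
R1 -> R1 − 2·R2
  [ 1  0  0  |    -6 ]
  [ 0  1  0  |     1 ]
  [ 0  0  1  |  -1/2 ]
Reading off the last column: p = -6, q = 1, r = -1/2.

(-6, 1, -1/2)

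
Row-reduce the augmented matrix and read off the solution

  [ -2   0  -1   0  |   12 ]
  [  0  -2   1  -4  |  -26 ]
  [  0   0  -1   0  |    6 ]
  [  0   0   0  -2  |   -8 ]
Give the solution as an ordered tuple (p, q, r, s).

Multiply R1 by -1/2.
Multiply R2 by -1/2.
Multiply R3 by -1.
Multiply R4 by -1/2.
Subtract 2 times R4 from R2.
Add 1/2 times R3 to R2.
Subtract 1/2 times R3 from R1.
Reading off the last column: p = -3, q = 2, r = -6, s = 4.

(-3, 2, -6, 4)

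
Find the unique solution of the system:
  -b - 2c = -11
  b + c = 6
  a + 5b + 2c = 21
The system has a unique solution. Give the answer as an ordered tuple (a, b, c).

(6, 1, 5)

Form the augmented matrix and row-reduce:
  [ 0  -1  -2  |  -11 ]
  [ 0   1   1  |    6 ]
  [ 1   5   2  |   21 ]
R1 <-> R3
  [ 1   5   2  |   21 ]
  [ 0   1   1  |    6 ]
  [ 0  -1  -2  |  -11 ]
R3 ← R3 + R2
  [ 1  5   2  |  21 ]
  [ 0  1   1  |   6 ]
  [ 0  0  -1  |  -5 ]
R3 ← -1·R3
  [ 1  5  2  |  21 ]
  [ 0  1  1  |   6 ]
  [ 0  0  1  |   5 ]
R2 ← R2 − R3
  [ 1  5  2  |  21 ]
  [ 0  1  0  |   1 ]
  [ 0  0  1  |   5 ]
R1 ← R1 − 2·R3
  [ 1  5  0  |  11 ]
  [ 0  1  0  |   1 ]
  [ 0  0  1  |   5 ]
R1 ← R1 − 5·R2
  [ 1  0  0  |  6 ]
  [ 0  1  0  |  1 ]
  [ 0  0  1  |  5 ]
Reading off the last column: a = 6, b = 1, c = 5.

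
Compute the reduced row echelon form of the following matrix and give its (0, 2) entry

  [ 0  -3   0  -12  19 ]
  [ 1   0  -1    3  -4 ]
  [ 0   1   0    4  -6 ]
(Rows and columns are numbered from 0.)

-1

ρ1 ↔ ρ2
  [ 1   0  -1    3  -4 ]
  [ 0  -3   0  -12  19 ]
  [ 0   1   0    4  -6 ]
ρ2 → -1/3·ρ2
  [ 1  0  -1  3     -4 ]
  [ 0  1   0  4  -19/3 ]
  [ 0  1   0  4     -6 ]
ρ3 → ρ3 − ρ2
  [ 1  0  -1  3     -4 ]
  [ 0  1   0  4  -19/3 ]
  [ 0  0   0  0    1/3 ]
ρ3 → 3·ρ3
  [ 1  0  -1  3     -4 ]
  [ 0  1   0  4  -19/3 ]
  [ 0  0   0  0      1 ]
ρ2 → ρ2 + 19/3·ρ3
  [ 1  0  -1  3  -4 ]
  [ 0  1   0  4   0 ]
  [ 0  0   0  0   1 ]
ρ1 → ρ1 + 4·ρ3
  [ 1  0  -1  3  0 ]
  [ 0  1   0  4  0 ]
  [ 0  0   0  0  1 ]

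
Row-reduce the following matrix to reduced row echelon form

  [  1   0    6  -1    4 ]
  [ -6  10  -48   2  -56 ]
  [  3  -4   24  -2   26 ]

R2 := R2 + 6·R1
  [ 1   0    6  -1    4 ]
  [ 0  10  -12  -4  -32 ]
  [ 3  -4   24  -2   26 ]
R3 := R3 − 3·R1
  [ 1   0    6  -1    4 ]
  [ 0  10  -12  -4  -32 ]
  [ 0  -4    6   1   14 ]
R2 := 1/10·R2
  [ 1   0     6    -1      4 ]
  [ 0   1  -6/5  -2/5  -16/5 ]
  [ 0  -4     6     1     14 ]
R3 := R3 + 4·R2
  [ 1  0     6    -1      4 ]
  [ 0  1  -6/5  -2/5  -16/5 ]
  [ 0  0   6/5  -3/5    6/5 ]
R3 := 5/6·R3
  [ 1  0     6    -1      4 ]
  [ 0  1  -6/5  -2/5  -16/5 ]
  [ 0  0     1  -1/2      1 ]
R2 := R2 + 6/5·R3
  [ 1  0  6    -1   4 ]
  [ 0  1  0    -1  -2 ]
  [ 0  0  1  -1/2   1 ]
R1 := R1 − 6·R3
  [ 1  0  0     2  -2 ]
  [ 0  1  0    -1  -2 ]
  [ 0  0  1  -1/2   1 ]

[[1, 0, 0, 2, -2], [0, 1, 0, -1, -2], [0, 0, 1, -1/2, 1]]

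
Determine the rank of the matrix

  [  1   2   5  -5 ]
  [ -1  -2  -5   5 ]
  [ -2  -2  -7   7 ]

r2 → r2 + r1
  [  1   2   5  -5 ]
  [  0   0   0   0 ]
  [ -2  -2  -7   7 ]
r3 → r3 + 2·r1
  [ 1  2  5  -5 ]
  [ 0  0  0   0 ]
  [ 0  2  3  -3 ]
r2 <=> r3
  [ 1  2  5  -5 ]
  [ 0  2  3  -3 ]
  [ 0  0  0   0 ]
r2 → 1/2·r2
  [ 1  2    5    -5 ]
  [ 0  1  3/2  -3/2 ]
  [ 0  0    0     0 ]
r1 → r1 − 2·r2
  [ 1  0    2    -2 ]
  [ 0  1  3/2  -3/2 ]
  [ 0  0    0     0 ]
The reduced form has 2 nonzero rows.

rank = 2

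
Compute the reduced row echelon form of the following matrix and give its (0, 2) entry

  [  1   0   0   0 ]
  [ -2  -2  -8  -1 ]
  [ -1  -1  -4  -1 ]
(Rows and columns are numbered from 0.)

0

r2 ← r2 + 2·r1
  [  1   0   0   0 ]
  [  0  -2  -8  -1 ]
  [ -1  -1  -4  -1 ]
r3 ← r3 + r1
  [ 1   0   0   0 ]
  [ 0  -2  -8  -1 ]
  [ 0  -1  -4  -1 ]
r2 ← -1/2·r2
  [ 1   0   0    0 ]
  [ 0   1   4  1/2 ]
  [ 0  -1  -4   -1 ]
r3 ← r3 + r2
  [ 1  0  0     0 ]
  [ 0  1  4   1/2 ]
  [ 0  0  0  -1/2 ]
r3 ← -2·r3
  [ 1  0  0    0 ]
  [ 0  1  4  1/2 ]
  [ 0  0  0    1 ]
r2 ← r2 − 1/2·r3
  [ 1  0  0  0 ]
  [ 0  1  4  0 ]
  [ 0  0  0  1 ]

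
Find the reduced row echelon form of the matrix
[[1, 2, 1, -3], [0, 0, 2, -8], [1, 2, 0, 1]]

R3 := R3 − R1
  [ 1  2   1  -3 ]
  [ 0  0   2  -8 ]
  [ 0  0  -1   4 ]
R2 := 1/2·R2
  [ 1  2   1  -3 ]
  [ 0  0   1  -4 ]
  [ 0  0  -1   4 ]
R3 := R3 + R2
  [ 1  2  1  -3 ]
  [ 0  0  1  -4 ]
  [ 0  0  0   0 ]
R1 := R1 − R2
  [ 1  2  0   1 ]
  [ 0  0  1  -4 ]
  [ 0  0  0   0 ]

[[1, 2, 0, 1], [0, 0, 1, -4], [0, 0, 0, 0]]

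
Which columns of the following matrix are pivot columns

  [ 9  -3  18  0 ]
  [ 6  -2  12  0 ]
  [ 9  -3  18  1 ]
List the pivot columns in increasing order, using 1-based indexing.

Multiply R1 by 1/9.
  [ 1  -1/3   2  0 ]
  [ 6    -2  12  0 ]
  [ 9    -3  18  1 ]
Subtract 6 times R1 from R2.
  [ 1  -1/3   2  0 ]
  [ 0     0   0  0 ]
  [ 9    -3  18  1 ]
Subtract 9 times R1 from R3.
  [ 1  -1/3  2  0 ]
  [ 0     0  0  0 ]
  [ 0     0  0  1 ]
Swap R2 and R3.
  [ 1  -1/3  2  0 ]
  [ 0     0  0  1 ]
  [ 0     0  0  0 ]
Pivot columns are the columns containing a leading 1.

1, 4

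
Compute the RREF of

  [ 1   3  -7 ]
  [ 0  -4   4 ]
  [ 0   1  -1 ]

[[1, 0, -4], [0, 1, -1], [0, 0, 0]]

R2 → -1/4·R2
  [ 1  3  -7 ]
  [ 0  1  -1 ]
  [ 0  1  -1 ]
R3 → R3 − R2
  [ 1  3  -7 ]
  [ 0  1  -1 ]
  [ 0  0   0 ]
R1 → R1 − 3·R2
  [ 1  0  -4 ]
  [ 0  1  -1 ]
  [ 0  0   0 ]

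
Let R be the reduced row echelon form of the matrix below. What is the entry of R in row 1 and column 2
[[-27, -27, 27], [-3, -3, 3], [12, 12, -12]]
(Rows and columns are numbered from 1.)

Multiply ρ1 by -1/27.
  [  1   1   -1 ]
  [ -3  -3    3 ]
  [ 12  12  -12 ]
Add 3 times ρ1 to ρ2.
  [  1   1   -1 ]
  [  0   0    0 ]
  [ 12  12  -12 ]
Subtract 12 times ρ1 from ρ3.
  [ 1  1  -1 ]
  [ 0  0   0 ]
  [ 0  0   0 ]

1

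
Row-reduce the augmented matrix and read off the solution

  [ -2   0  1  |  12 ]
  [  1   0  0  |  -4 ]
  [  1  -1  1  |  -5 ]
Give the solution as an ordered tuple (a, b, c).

(-4, 5, 4)

R1 → -1/2·R1
  [ 1   0  -1/2  |  -6 ]
  [ 1   0     0  |  -4 ]
  [ 1  -1     1  |  -5 ]
R2 → R2 − R1
  [ 1   0  -1/2  |  -6 ]
  [ 0   0   1/2  |   2 ]
  [ 1  -1     1  |  -5 ]
R3 → R3 − R1
  [ 1   0  -1/2  |  -6 ]
  [ 0   0   1/2  |   2 ]
  [ 0  -1   3/2  |   1 ]
R2 <-> R3
  [ 1   0  -1/2  |  -6 ]
  [ 0  -1   3/2  |   1 ]
  [ 0   0   1/2  |   2 ]
R2 → -1·R2
  [ 1  0  -1/2  |  -6 ]
  [ 0  1  -3/2  |  -1 ]
  [ 0  0   1/2  |   2 ]
R3 → 2·R3
  [ 1  0  -1/2  |  -6 ]
  [ 0  1  -3/2  |  -1 ]
  [ 0  0     1  |   4 ]
R2 → R2 + 3/2·R3
  [ 1  0  -1/2  |  -6 ]
  [ 0  1     0  |   5 ]
  [ 0  0     1  |   4 ]
R1 → R1 + 1/2·R3
  [ 1  0  0  |  -4 ]
  [ 0  1  0  |   5 ]
  [ 0  0  1  |   4 ]
Reading off the last column: a = -4, b = 5, c = 4.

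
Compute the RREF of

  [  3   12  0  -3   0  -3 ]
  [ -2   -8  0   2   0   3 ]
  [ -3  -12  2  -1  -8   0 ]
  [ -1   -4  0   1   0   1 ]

r1 → 1/3·r1
  [  1    4  0  -1   0  -1 ]
  [ -2   -8  0   2   0   3 ]
  [ -3  -12  2  -1  -8   0 ]
  [ -1   -4  0   1   0   1 ]
r2 → r2 + 2·r1
  [  1    4  0  -1   0  -1 ]
  [  0    0  0   0   0   1 ]
  [ -3  -12  2  -1  -8   0 ]
  [ -1   -4  0   1   0   1 ]
r3 → r3 + 3·r1
  [  1   4  0  -1   0  -1 ]
  [  0   0  0   0   0   1 ]
  [  0   0  2  -4  -8  -3 ]
  [ -1  -4  0   1   0   1 ]
r4 → r4 + r1
  [ 1  4  0  -1   0  -1 ]
  [ 0  0  0   0   0   1 ]
  [ 0  0  2  -4  -8  -3 ]
  [ 0  0  0   0   0   0 ]
r2 <-> r3
  [ 1  4  0  -1   0  -1 ]
  [ 0  0  2  -4  -8  -3 ]
  [ 0  0  0   0   0   1 ]
  [ 0  0  0   0   0   0 ]
r2 → 1/2·r2
  [ 1  4  0  -1   0    -1 ]
  [ 0  0  1  -2  -4  -3/2 ]
  [ 0  0  0   0   0     1 ]
  [ 0  0  0   0   0     0 ]
r2 → r2 + 3/2·r3
  [ 1  4  0  -1   0  -1 ]
  [ 0  0  1  -2  -4   0 ]
  [ 0  0  0   0   0   1 ]
  [ 0  0  0   0   0   0 ]
r1 → r1 + r3
  [ 1  4  0  -1   0  0 ]
  [ 0  0  1  -2  -4  0 ]
  [ 0  0  0   0   0  1 ]
  [ 0  0  0   0   0  0 ]

[[1, 4, 0, -1, 0, 0], [0, 0, 1, -2, -4, 0], [0, 0, 0, 0, 0, 1], [0, 0, 0, 0, 0, 0]]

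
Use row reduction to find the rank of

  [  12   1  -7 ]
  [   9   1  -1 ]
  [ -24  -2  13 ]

Multiply R1 by 1/12.
  [   1  1/12  -7/12 ]
  [   9     1     -1 ]
  [ -24    -2     13 ]
Subtract 9 times R1 from R2.
  [   1  1/12  -7/12 ]
  [   0   1/4   17/4 ]
  [ -24    -2     13 ]
Add 24 times R1 to R3.
  [ 1  1/12  -7/12 ]
  [ 0   1/4   17/4 ]
  [ 0     0     -1 ]
Multiply R2 by 4.
  [ 1  1/12  -7/12 ]
  [ 0     1     17 ]
  [ 0     0     -1 ]
Multiply R3 by -1.
  [ 1  1/12  -7/12 ]
  [ 0     1     17 ]
  [ 0     0      1 ]
Subtract 17 times R3 from R2.
  [ 1  1/12  -7/12 ]
  [ 0     1      0 ]
  [ 0     0      1 ]
Add 7/12 times R3 to R1.
  [ 1  1/12  0 ]
  [ 0     1  0 ]
  [ 0     0  1 ]
Subtract 1/12 times R2 from R1.
  [ 1  0  0 ]
  [ 0  1  0 ]
  [ 0  0  1 ]
The reduced form has 3 nonzero rows.

rank = 3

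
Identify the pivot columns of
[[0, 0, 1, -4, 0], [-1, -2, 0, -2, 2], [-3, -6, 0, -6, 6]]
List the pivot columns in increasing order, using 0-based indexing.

0, 2

ρ1 <=> ρ2
  [ -1  -2  0  -2  2 ]
  [  0   0  1  -4  0 ]
  [ -3  -6  0  -6  6 ]
ρ1 ← -1·ρ1
  [  1   2  0   2  -2 ]
  [  0   0  1  -4   0 ]
  [ -3  -6  0  -6   6 ]
ρ3 ← ρ3 + 3·ρ1
  [ 1  2  0   2  -2 ]
  [ 0  0  1  -4   0 ]
  [ 0  0  0   0   0 ]
Pivot columns are the columns containing a leading 1.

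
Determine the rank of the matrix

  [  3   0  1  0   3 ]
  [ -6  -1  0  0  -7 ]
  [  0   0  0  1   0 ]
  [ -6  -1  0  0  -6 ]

R1 -> 1/3·R1
  [  1   0  1/3  0   1 ]
  [ -6  -1    0  0  -7 ]
  [  0   0    0  1   0 ]
  [ -6  -1    0  0  -6 ]
R2 -> R2 + 6·R1
  [  1   0  1/3  0   1 ]
  [  0  -1    2  0  -1 ]
  [  0   0    0  1   0 ]
  [ -6  -1    0  0  -6 ]
R4 -> R4 + 6·R1
  [ 1   0  1/3  0   1 ]
  [ 0  -1    2  0  -1 ]
  [ 0   0    0  1   0 ]
  [ 0  -1    2  0   0 ]
R2 -> -1·R2
  [ 1   0  1/3  0  1 ]
  [ 0   1   -2  0  1 ]
  [ 0   0    0  1  0 ]
  [ 0  -1    2  0  0 ]
R4 -> R4 + R2
  [ 1  0  1/3  0  1 ]
  [ 0  1   -2  0  1 ]
  [ 0  0    0  1  0 ]
  [ 0  0    0  0  1 ]
R2 -> R2 − R4
  [ 1  0  1/3  0  1 ]
  [ 0  1   -2  0  0 ]
  [ 0  0    0  1  0 ]
  [ 0  0    0  0  1 ]
R1 -> R1 − R4
  [ 1  0  1/3  0  0 ]
  [ 0  1   -2  0  0 ]
  [ 0  0    0  1  0 ]
  [ 0  0    0  0  1 ]
The reduced form has 4 nonzero rows.

rank = 4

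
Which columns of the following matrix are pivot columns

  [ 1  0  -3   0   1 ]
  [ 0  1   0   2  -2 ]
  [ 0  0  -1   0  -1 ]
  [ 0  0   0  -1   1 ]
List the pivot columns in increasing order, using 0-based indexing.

R3 ← -1·R3
  [ 1  0  -3   0   1 ]
  [ 0  1   0   2  -2 ]
  [ 0  0   1   0   1 ]
  [ 0  0   0  -1   1 ]
R4 ← -1·R4
  [ 1  0  -3  0   1 ]
  [ 0  1   0  2  -2 ]
  [ 0  0   1  0   1 ]
  [ 0  0   0  1  -1 ]
R2 ← R2 − 2·R4
  [ 1  0  -3  0   1 ]
  [ 0  1   0  0   0 ]
  [ 0  0   1  0   1 ]
  [ 0  0   0  1  -1 ]
R1 ← R1 + 3·R3
  [ 1  0  0  0   4 ]
  [ 0  1  0  0   0 ]
  [ 0  0  1  0   1 ]
  [ 0  0  0  1  -1 ]
Pivot columns are the columns containing a leading 1.

0, 1, 2, 3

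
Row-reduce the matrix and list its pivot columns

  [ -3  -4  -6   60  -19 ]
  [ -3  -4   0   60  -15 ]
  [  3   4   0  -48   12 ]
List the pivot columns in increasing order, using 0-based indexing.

R1 := -1/3·R1
  [  1  4/3  2  -20  19/3 ]
  [ -3   -4  0   60   -15 ]
  [  3    4  0  -48    12 ]
R2 := R2 + 3·R1
  [ 1  4/3  2  -20  19/3 ]
  [ 0    0  6    0     4 ]
  [ 3    4  0  -48    12 ]
R3 := R3 − 3·R1
  [ 1  4/3   2  -20  19/3 ]
  [ 0    0   6    0     4 ]
  [ 0    0  -6   12    -7 ]
R2 := 1/6·R2
  [ 1  4/3   2  -20  19/3 ]
  [ 0    0   1    0   2/3 ]
  [ 0    0  -6   12    -7 ]
R3 := R3 + 6·R2
  [ 1  4/3  2  -20  19/3 ]
  [ 0    0  1    0   2/3 ]
  [ 0    0  0   12    -3 ]
R3 := 1/12·R3
  [ 1  4/3  2  -20  19/3 ]
  [ 0    0  1    0   2/3 ]
  [ 0    0  0    1  -1/4 ]
R1 := R1 + 20·R3
  [ 1  4/3  2  0   4/3 ]
  [ 0    0  1  0   2/3 ]
  [ 0    0  0  1  -1/4 ]
R1 := R1 − 2·R2
  [ 1  4/3  0  0     0 ]
  [ 0    0  1  0   2/3 ]
  [ 0    0  0  1  -1/4 ]
Pivot columns are the columns containing a leading 1.

0, 2, 3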